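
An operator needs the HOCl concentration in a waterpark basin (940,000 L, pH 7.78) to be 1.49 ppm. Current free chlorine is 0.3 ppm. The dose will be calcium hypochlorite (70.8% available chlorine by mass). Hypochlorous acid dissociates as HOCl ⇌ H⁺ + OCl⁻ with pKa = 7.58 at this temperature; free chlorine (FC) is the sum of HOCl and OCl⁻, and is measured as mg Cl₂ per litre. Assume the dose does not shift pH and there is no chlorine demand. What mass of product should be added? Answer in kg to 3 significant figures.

[OCl⁻]/[HOCl] = 10^(pH − pKa) = 10^(7.78 − 7.58) = 1.585; fraction as HOCl = 1/(1 + 1.585) = 0.3869.
Free chlorine required for 1.49 ppm HOCl: 1.49 / 0.3869 = 3.851 ppm.
FC to add: 3.851 − 0.3 = 3.551 mg/L as Cl₂.
Cl₂ equivalent: 3.551 mg/L × 940,000 L = 3338 g.
Product at 70.8% available Cl: 3338 / 0.708 = 4715 g.

4.72 kg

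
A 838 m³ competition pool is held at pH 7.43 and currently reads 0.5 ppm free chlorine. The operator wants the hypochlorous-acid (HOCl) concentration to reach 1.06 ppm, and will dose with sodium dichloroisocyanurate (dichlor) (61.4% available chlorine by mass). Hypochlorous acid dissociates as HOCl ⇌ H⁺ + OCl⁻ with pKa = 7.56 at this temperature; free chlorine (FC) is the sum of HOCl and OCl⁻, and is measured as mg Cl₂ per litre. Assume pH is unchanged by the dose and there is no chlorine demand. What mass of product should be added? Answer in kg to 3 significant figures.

1.84 kg

Volume: 838 m³ = 838,000 L.
[OCl⁻]/[HOCl] = 10^(pH − pKa) = 10^(7.43 − 7.56) = 0.7413; fraction as HOCl = 1/(1 + 0.7413) = 0.5743.
Free chlorine required for 1.06 ppm HOCl: 1.06 / 0.5743 = 1.846 ppm.
FC to add: 1.846 − 0.5 = 1.346 mg/L as Cl₂.
Cl₂ equivalent: 1.346 mg/L × 838,000 L = 1128 g.
Product at 61.4% available Cl: 1128 / 0.614 = 1837 g.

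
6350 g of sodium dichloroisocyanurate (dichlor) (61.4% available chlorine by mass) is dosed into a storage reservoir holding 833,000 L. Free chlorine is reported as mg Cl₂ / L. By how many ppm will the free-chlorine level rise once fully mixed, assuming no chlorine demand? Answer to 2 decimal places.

4.68 ppm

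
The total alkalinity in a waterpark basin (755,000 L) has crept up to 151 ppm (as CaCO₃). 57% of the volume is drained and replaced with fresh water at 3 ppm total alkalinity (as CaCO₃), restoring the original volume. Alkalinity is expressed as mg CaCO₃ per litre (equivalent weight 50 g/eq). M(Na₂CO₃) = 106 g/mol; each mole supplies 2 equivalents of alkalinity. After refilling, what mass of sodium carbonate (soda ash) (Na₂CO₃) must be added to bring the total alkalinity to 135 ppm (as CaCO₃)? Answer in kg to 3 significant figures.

After draining 57% and refilling: 151 × 0.43 + 3 × 0.57 = 66.64 ppm.
Deficit to target: 135 − 66.64 = 68.36 mg/L.
As CaCO₃: 68.36 mg/L × 755,000 L = 51,610 g; ÷ 50 g/eq ÷ 2 = 516.1 mol Na₂CO₃.
Mass: 516.1 × 106 = 54,710 g.

54.7 kg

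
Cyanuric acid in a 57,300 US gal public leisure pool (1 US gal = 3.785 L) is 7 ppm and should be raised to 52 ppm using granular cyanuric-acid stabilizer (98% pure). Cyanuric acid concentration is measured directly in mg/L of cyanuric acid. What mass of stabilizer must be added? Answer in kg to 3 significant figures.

9.96 kg

Volume: 57,300 US gal × 3.785 L/gal = 216,880 L.
CYA to add: (52 − 7) = 45 mg/L × 216,880 L = 9760 g cyanuric acid.
At 98% purity: 9760 / 0.98 = 9959 g product.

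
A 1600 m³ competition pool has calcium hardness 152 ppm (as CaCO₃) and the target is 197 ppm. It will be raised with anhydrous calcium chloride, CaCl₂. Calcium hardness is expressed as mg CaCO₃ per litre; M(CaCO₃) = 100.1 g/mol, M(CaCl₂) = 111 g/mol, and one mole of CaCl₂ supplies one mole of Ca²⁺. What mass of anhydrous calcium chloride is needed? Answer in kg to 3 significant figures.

79.8 kg

Volume: 1600 m³ = 1,600,000 L.
Hardness to add: (197 − 152) = 45 mg/L as CaCO₃ × 1,600,000 L = 72,000 g as CaCO₃.
Moles of Ca²⁺ (1 mol Ca²⁺ ≡ 1 mol CaCO₃): 72,000 / 100.1 g/mol = 719.3 mol.
Mass of CaCl₂: 719.3 × 111 = 79,840 g.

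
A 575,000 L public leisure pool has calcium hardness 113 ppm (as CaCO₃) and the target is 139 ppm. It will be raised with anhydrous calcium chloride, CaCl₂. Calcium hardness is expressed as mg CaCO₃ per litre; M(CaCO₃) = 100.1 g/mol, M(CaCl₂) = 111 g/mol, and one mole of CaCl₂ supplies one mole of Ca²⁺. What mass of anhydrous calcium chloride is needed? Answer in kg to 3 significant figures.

16.6 kg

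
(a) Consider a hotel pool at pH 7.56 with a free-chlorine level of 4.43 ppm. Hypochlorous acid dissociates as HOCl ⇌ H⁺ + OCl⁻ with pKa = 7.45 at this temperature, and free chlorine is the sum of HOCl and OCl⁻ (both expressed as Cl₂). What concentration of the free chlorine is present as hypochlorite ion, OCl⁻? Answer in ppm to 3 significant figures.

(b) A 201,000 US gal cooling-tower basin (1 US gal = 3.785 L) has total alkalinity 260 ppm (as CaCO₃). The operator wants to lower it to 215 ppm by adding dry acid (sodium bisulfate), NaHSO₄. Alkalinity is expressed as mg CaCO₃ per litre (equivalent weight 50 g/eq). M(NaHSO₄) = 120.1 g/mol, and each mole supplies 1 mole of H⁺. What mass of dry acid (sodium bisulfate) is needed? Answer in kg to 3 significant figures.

(a) [OCl⁻]/[HOCl] = 10^(pH − pKa) = 10^(7.56 − 7.45) = 10^0.11 = 1.288.
(a) Fraction as HOCl = 1 / (1 + 1.288) = 0.437.
(a) OCl⁻ = (1 − 0.437) × 4.43 ppm = 2.494 ppm.

(b) Volume: 201,000 US gal × 3.785 L/gal = 760,785 L.
(b) Alkalinity to neutralize: (260 − 215) = 45 mg/L as CaCO₃ × 760,785 L = 34,240 g as CaCO₃.
(b) Equivalents of H⁺ required: 34,240 ÷ 50 g/eq = 684.7 eq = 684.7 mol NaHSO₄.
(b) Mass of NaHSO₄: 684.7 × 120.1 = 82,230 g.

(a) 2.49 ppm; (b) 82.2 kg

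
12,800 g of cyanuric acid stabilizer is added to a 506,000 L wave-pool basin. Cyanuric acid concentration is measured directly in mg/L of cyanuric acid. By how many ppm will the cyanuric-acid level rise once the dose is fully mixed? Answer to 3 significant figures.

25.3 ppm

Rise: 12,800 g / 506,000 L × 1000 = 25.3 mg/L.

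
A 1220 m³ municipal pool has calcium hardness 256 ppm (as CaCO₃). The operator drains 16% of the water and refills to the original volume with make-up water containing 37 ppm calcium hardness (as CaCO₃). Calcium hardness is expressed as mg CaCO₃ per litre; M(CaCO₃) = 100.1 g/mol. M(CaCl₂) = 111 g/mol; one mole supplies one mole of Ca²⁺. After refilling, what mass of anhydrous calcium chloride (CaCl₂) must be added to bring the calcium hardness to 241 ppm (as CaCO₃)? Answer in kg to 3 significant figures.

27.1 kg

Volume: 1220 m³ = 1,220,000 L.
After draining 16% and refilling: 256 × 0.84 + 37 × 0.16 = 220.96 ppm.
Deficit to target: 241 − 220.96 = 20.04 mg/L.
As CaCO₃: 20.04 mg/L × 1,220,000 L = 24,450 g; ÷ 100.1 = 244.2 mol Ca²⁺.
Mass: 244.2 × 111 = 27,110 g.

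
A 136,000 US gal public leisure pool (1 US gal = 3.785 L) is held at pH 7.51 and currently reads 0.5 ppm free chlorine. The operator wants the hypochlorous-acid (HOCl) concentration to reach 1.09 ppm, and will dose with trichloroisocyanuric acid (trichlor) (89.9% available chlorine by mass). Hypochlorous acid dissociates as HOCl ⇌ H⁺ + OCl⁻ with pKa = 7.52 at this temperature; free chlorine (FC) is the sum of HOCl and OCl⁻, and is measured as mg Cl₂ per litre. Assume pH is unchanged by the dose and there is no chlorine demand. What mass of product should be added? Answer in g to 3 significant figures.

948 g

Volume: 136,000 US gal × 3.785 L/gal = 514,760 L.
[OCl⁻]/[HOCl] = 10^(pH − pKa) = 10^(7.51 − 7.52) = 0.9772; fraction as HOCl = 1/(1 + 0.9772) = 0.5058.
Free chlorine required for 1.09 ppm HOCl: 1.09 / 0.5058 = 2.155 ppm.
FC to add: 2.155 − 0.5 = 1.655 mg/L as Cl₂.
Cl₂ equivalent: 1.655 mg/L × 514,760 L = 852 g.
Product at 89.9% available Cl: 852 / 0.899 = 947.7 g.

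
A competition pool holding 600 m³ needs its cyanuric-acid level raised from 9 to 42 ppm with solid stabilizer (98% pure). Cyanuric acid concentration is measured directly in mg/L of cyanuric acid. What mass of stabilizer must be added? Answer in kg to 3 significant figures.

20.2 kg

Volume: 600 m³ = 600,000 L.
CYA to add: (42 − 9) = 33 mg/L × 600,000 L = 19,800 g cyanuric acid.
At 98% purity: 19,800 / 0.98 = 20,200 g product.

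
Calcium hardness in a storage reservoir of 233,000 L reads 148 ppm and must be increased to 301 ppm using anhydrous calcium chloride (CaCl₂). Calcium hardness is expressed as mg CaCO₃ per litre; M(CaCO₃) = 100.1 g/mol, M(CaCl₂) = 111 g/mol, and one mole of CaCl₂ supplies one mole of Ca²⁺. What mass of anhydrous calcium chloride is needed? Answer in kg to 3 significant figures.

Hardness to add: (301 − 148) = 153 mg/L as CaCO₃ × 233,000 L = 35,650 g as CaCO₃.
Moles of Ca²⁺ (1 mol Ca²⁺ ≡ 1 mol CaCO₃): 35,650 / 100.1 g/mol = 356.1 mol.
Mass of CaCl₂: 356.1 × 111 = 39,530 g.

39.5 kg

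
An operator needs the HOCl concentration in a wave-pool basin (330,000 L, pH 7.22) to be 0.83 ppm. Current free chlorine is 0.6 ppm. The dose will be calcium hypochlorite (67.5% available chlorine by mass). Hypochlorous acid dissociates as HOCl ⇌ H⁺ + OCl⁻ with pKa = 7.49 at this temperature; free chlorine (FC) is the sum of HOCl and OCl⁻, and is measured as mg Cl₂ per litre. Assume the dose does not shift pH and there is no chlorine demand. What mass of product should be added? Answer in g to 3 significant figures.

[OCl⁻]/[HOCl] = 10^(pH − pKa) = 10^(7.22 − 7.49) = 0.537; fraction as HOCl = 1/(1 + 0.537) = 0.6506.
Free chlorine required for 0.83 ppm HOCl: 0.83 / 0.6506 = 1.276 ppm.
FC to add: 1.276 − 0.6 = 0.6757 mg/L as Cl₂.
Cl₂ equivalent: 0.6757 mg/L × 330,000 L = 223 g.
Product at 67.5% available Cl: 223 / 0.675 = 330.4 g.

330 g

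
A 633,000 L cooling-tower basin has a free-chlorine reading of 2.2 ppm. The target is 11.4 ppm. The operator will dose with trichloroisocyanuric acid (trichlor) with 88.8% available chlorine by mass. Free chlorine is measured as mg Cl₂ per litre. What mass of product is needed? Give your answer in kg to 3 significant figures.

6.56 kg

Chlorine deficit: 11.4 − 2.2 = 9.2 ppm = 9.2 mg/L as Cl₂.
Cl₂ equivalent needed: 9.2 mg/L × 633,000 L = 5,824,000 mg = 5824 g.
Product at 88.8% available chlorine: 5824 / 0.888 = 6558 g.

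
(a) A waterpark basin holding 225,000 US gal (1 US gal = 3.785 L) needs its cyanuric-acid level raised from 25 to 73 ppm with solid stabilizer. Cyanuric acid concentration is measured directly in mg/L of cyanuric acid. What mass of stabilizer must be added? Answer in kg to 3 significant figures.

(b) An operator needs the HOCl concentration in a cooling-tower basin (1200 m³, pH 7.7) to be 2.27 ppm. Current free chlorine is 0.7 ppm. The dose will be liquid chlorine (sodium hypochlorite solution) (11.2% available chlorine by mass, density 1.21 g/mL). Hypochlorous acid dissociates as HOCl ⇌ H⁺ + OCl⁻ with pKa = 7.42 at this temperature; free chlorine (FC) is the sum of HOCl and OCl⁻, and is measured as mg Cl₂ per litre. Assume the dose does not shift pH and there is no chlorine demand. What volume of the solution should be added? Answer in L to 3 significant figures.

(a) Volume: 225,000 US gal × 3.785 L/gal = 851,625 L.
(a) CYA to add: (73 − 25) = 48 mg/L × 851,625 L = 40,880 g cyanuric acid.

(b) Volume: 1200 m³ = 1,200,000 L.
(b) [OCl⁻]/[HOCl] = 10^(pH − pKa) = 10^(7.7 − 7.42) = 1.905; fraction as HOCl = 1/(1 + 1.905) = 0.3442.
(b) Free chlorine required for 2.27 ppm HOCl: 2.27 / 0.3442 = 6.595 ppm.
(b) FC to add: 6.595 − 0.7 = 5.895 mg/L as Cl₂.
(b) Cl₂ equivalent: 5.895 mg/L × 1,200,000 L = 7074 g.
(b) Product at 11.2% available Cl: 7074 / 0.112 = 63,160 g.
(b) Volume: 63,160 g ÷ 1.21 g/mL = 52,200 mL.

(a) 40.9 kg; (b) 52.2 L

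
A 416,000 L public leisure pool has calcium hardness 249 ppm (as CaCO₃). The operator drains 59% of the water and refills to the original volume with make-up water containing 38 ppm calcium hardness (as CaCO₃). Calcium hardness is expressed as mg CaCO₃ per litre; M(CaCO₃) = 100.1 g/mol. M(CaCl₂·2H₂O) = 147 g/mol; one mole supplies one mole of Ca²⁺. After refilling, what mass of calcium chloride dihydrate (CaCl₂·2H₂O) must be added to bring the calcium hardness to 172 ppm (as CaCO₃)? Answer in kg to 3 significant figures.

After draining 59% and refilling: 249 × 0.41 + 38 × 0.59 = 124.51 ppm.
Deficit to target: 172 − 124.51 = 47.49 mg/L.
As CaCO₃: 47.49 mg/L × 416,000 L = 19,760 g; ÷ 100.1 = 197.4 mol Ca²⁺.
Mass: 197.4 × 147 = 29,010 g.

29.0 kg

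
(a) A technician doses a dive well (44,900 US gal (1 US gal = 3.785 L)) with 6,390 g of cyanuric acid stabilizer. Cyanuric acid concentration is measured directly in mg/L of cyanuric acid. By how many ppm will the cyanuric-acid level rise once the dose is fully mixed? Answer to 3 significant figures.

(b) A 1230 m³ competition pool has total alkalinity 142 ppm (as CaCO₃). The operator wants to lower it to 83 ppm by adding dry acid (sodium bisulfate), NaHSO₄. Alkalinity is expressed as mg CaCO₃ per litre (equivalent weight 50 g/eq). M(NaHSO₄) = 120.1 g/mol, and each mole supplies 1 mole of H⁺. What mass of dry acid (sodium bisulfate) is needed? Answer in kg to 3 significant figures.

(a) 37.6 ppm; (b) 174 kg

(a) Volume: 44,900 US gal × 3.785 L/gal = 169,946 L.
(a) Rise: 6,390 g / 169,946 L × 1000 = 37.6 mg/L.

(b) Volume: 1230 m³ = 1,230,000 L.
(b) Alkalinity to neutralize: (142 − 83) = 59 mg/L as CaCO₃ × 1,230,000 L = 72,570 g as CaCO₃.
(b) Equivalents of H⁺ required: 72,570 ÷ 50 g/eq = 1451 eq = 1451 mol NaHSO₄.
(b) Mass of NaHSO₄: 1451 × 120.1 = 174,300 g.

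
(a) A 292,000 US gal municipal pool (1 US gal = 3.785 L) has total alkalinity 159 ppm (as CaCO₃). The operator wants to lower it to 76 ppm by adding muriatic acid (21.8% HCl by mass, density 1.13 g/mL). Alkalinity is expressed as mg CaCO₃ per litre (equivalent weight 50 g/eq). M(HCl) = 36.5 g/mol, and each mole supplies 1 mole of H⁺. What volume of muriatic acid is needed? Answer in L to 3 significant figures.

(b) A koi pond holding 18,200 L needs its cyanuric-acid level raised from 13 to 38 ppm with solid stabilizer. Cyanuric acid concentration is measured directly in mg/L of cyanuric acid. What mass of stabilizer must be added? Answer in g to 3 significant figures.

(a) Volume: 292,000 US gal × 3.785 L/gal = 1,105,220 L.
(a) Alkalinity to neutralize: (159 − 76) = 83 mg/L as CaCO₃ × 1,105,220 L = 91,730 g as CaCO₃.
(a) Equivalents of H⁺ required: 91,730 ÷ 50 g/eq = 1835 eq = 1835 mol HCl.
(a) Mass of HCl: 1835 × 36.5 = 66,970 g.
(a) Mass of 21.8% solution: 66,970 / 0.218 = 307,200 g.
(a) Volume: 307,200 g ÷ 1.13 g/mL = 271,800 mL.

(b) CYA to add: (38 − 13) = 25 mg/L × 18,200 L = 455 g cyanuric acid.

(a) 272 L; (b) 455 g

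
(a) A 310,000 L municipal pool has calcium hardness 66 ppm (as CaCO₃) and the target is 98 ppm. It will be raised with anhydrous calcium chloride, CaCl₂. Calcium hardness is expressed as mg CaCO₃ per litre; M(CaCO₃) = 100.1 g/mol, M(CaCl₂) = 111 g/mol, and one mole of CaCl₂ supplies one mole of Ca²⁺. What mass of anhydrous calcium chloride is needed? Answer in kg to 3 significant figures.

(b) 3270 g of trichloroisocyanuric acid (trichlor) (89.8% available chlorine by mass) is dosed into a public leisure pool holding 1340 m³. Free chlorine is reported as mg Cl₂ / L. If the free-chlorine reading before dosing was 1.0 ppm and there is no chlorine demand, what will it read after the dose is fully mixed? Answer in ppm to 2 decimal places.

(a) Hardness to add: (98 − 66) = 32 mg/L as CaCO₃ × 310,000 L = 9920 g as CaCO₃.
(a) Moles of Ca²⁺ (1 mol Ca²⁺ ≡ 1 mol CaCO₃): 9920 / 100.1 g/mol = 99.1 mol.
(a) Mass of CaCl₂: 99.1 × 111 = 11,000 g.

(b) Volume: 1340 m³ = 1,340,000 L.
(b) Available chlorine delivered: 3270 g × 0.898 = 2936 g as Cl₂.
(b) Concentration rise: 2936 g / 1,340,000 L = 2.191 mg/L = 2.19 ppm.
(b) Final FC: 1.0 + 2.19 = 3.19 ppm.

(a) 11.0 kg; (b) 3.19 ppm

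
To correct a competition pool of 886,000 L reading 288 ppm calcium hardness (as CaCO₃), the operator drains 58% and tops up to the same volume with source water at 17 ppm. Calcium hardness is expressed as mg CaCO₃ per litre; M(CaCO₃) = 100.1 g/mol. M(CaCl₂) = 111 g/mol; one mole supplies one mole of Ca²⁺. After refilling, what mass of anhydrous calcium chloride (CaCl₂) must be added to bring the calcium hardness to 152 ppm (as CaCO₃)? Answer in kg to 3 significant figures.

After draining 58% and refilling: 288 × 0.42 + 17 × 0.58 = 130.82 ppm.
Deficit to target: 152 − 130.82 = 21.18 mg/L.
As CaCO₃: 21.18 mg/L × 886,000 L = 18,770 g; ÷ 100.1 = 187.5 mol Ca²⁺.
Mass: 187.5 × 111 = 20,810 g.

20.8 kg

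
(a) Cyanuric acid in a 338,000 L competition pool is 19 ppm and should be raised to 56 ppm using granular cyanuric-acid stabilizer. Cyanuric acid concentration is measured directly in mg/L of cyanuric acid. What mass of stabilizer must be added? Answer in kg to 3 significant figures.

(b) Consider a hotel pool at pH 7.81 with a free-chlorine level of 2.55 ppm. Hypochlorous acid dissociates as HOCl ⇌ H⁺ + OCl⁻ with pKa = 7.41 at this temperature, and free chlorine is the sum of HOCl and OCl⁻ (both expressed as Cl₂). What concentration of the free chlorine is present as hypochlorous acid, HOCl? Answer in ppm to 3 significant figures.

(a) 12.5 kg; (b) 0.726 ppm

(a) CYA to add: (56 − 19) = 37 mg/L × 338,000 L = 12,510 g cyanuric acid.

(b) [OCl⁻]/[HOCl] = 10^(pH − pKa) = 10^(7.81 − 7.41) = 10^0.40 = 2.512.
(b) Fraction as HOCl = 1 / (1 + 2.512) = 0.2847.
(b) HOCl = 0.2847 × 2.55 ppm = 0.7261 ppm.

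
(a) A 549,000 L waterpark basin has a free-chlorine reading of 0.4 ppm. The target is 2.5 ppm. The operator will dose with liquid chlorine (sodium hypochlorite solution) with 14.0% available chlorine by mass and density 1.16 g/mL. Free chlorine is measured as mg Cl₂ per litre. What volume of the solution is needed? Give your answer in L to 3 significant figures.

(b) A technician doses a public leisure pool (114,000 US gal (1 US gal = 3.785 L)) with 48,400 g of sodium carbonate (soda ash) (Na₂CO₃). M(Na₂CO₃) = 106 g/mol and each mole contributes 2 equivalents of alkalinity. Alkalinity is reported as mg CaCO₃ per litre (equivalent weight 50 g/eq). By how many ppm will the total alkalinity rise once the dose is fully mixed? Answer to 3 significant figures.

(a) 7.10 L; (b) 106 ppm

(a) Chlorine deficit: 2.5 − 0.4 = 2.1 ppm = 2.1 mg/L as Cl₂.
(a) Cl₂ equivalent needed: 2.1 mg/L × 549,000 L = 1,153,000 mg = 1153 g.
(a) Product at 14.0% available chlorine: 1153 / 0.14 = 8235 g.
(a) Volume at density 1.16 g/mL: 8235 g ÷ 1.16 g/mL = 7099 mL.

(b) Volume: 114,000 US gal × 3.785 L/gal = 431,490 L.
(b) Moles of Na₂CO₃: 48,400 g ÷ 106 g/mol = 456.6 mol → 913.2 eq of alkalinity.
(b) As CaCO₃: 913.2 eq × 50 g/eq = 45,660 g.
(b) Rise: 45,660 g / 431,490 L × 1000 = 105.8 mg/L.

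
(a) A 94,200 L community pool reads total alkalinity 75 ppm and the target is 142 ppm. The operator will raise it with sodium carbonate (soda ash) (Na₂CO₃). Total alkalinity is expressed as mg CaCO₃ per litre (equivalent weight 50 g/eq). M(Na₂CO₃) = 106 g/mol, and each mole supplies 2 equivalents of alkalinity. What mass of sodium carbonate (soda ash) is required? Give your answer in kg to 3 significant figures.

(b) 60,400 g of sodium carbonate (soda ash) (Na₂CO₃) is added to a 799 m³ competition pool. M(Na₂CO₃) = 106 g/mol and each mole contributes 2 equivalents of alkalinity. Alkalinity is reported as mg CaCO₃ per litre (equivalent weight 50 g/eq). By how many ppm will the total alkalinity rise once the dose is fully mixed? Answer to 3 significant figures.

(a) 6.69 kg; (b) 71.3 ppm

(a) Alkalinity to add: (142 − 75) = 67 mg/L as CaCO₃ × 94,200 L = 6311 g as CaCO₃.
(a) Equivalents: 6311 g ÷ 50 g/eq = 126.2 eq.
(a) Each mole of Na₂CO₃ supplies 2 eq, so 126.2 / 2 = 63.11 mol.
(a) Mass: 63.11 mol × 106 g/mol = 6690 g.

(b) Volume: 799 m³ = 799,000 L.
(b) Moles of Na₂CO₃: 60,400 g ÷ 106 g/mol = 569.8 mol → 1140 eq of alkalinity.
(b) As CaCO₃: 1140 eq × 50 g/eq = 56,980 g.
(b) Rise: 56,980 g / 799,000 L × 1000 = 71.32 mg/L.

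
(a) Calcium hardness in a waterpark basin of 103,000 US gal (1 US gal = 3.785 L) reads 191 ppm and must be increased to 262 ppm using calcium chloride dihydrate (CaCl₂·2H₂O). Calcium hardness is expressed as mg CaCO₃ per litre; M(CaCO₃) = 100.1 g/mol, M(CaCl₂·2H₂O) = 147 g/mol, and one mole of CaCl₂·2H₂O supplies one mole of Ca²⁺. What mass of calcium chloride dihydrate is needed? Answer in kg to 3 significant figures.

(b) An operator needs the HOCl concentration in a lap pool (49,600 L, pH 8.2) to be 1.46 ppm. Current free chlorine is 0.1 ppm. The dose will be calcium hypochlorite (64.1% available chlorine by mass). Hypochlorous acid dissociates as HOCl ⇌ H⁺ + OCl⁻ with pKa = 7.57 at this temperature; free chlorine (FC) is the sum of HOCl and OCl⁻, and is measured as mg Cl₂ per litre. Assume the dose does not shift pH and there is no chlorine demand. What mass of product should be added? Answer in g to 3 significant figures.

(a) Volume: 103,000 US gal × 3.785 L/gal = 389,855 L.
(a) Hardness to add: (262 − 191) = 71 mg/L as CaCO₃ × 389,855 L = 27,680 g as CaCO₃.
(a) Moles of Ca²⁺ (1 mol Ca²⁺ ≡ 1 mol CaCO₃): 27,680 / 100.1 g/mol = 276.5 mol.
(a) Mass of CaCl₂·2H₂O: 276.5 × 147 = 40,650 g.

(b) [OCl⁻]/[HOCl] = 10^(pH − pKa) = 10^(8.2 − 7.57) = 4.266; fraction as HOCl = 1/(1 + 4.266) = 0.1899.
(b) Free chlorine required for 1.46 ppm HOCl: 1.46 / 0.1899 = 7.688 ppm.
(b) FC to add: 7.688 − 0.1 = 7.588 mg/L as Cl₂.
(b) Cl₂ equivalent: 7.588 mg/L × 49,600 L = 376.4 g.
(b) Product at 64.1% available Cl: 376.4 / 0.641 = 587.2 g.

(a) 40.6 kg; (b) 587 g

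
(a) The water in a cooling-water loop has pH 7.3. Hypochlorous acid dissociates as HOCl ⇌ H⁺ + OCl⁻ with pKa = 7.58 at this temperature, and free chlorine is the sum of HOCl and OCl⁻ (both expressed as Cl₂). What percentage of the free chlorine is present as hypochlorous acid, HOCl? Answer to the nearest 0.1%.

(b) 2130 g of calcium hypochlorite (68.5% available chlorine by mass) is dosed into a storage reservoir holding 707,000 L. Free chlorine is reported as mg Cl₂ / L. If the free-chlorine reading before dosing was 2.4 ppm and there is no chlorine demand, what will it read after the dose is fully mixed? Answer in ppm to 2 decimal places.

(a) 65.6%; (b) 4.46 ppm

(a) [OCl⁻]/[HOCl] = 10^(pH − pKa) = 10^(7.3 − 7.58) = 10^-0.28 = 0.5248.
(a) Fraction as HOCl = 1 / (1 + 0.5248) = 0.6558.

(b) Available chlorine delivered: 2130 g × 0.685 = 1459 g as Cl₂.
(b) Concentration rise: 1459 g / 707,000 L = 2.064 mg/L = 2.06 ppm.
(b) Final FC: 2.4 + 2.06 = 4.46 ppm.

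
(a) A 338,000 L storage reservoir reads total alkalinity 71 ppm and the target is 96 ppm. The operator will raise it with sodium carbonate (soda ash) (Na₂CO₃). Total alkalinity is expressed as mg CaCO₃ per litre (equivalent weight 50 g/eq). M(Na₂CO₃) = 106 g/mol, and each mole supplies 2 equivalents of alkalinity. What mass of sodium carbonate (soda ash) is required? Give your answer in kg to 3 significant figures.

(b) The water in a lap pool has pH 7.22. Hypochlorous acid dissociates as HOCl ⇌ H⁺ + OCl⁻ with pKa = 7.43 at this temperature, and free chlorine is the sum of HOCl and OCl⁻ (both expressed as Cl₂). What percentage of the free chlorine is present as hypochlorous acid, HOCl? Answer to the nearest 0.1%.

(a) 8.96 kg; (b) 61.9%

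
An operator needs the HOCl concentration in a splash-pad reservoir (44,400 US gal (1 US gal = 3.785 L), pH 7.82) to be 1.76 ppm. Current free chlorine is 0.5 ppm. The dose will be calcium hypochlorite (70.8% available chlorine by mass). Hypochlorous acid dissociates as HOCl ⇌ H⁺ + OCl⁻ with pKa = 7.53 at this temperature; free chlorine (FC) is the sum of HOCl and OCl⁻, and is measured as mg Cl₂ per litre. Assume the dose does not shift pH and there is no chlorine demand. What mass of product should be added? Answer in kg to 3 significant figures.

Volume: 44,400 US gal × 3.785 L/gal = 168,054 L.
[OCl⁻]/[HOCl] = 10^(pH − pKa) = 10^(7.82 − 7.53) = 1.95; fraction as HOCl = 1/(1 + 1.95) = 0.339.
Free chlorine required for 1.76 ppm HOCl: 1.76 / 0.339 = 5.192 ppm.
FC to add: 5.192 − 0.5 = 4.692 mg/L as Cl₂.
Cl₂ equivalent: 4.692 mg/L × 168,054 L = 788.5 g.
Product at 70.8% available Cl: 788.5 / 0.708 = 1114 g.

1.11 kg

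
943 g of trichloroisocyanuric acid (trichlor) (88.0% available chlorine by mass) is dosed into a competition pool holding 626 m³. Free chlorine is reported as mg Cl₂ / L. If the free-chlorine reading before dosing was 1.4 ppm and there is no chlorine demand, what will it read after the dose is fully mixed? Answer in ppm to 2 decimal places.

2.73 ppm

Volume: 626 m³ = 626,000 L.
Available chlorine delivered: 943 g × 0.88 = 829.8 g as Cl₂.
Concentration rise: 829.8 g / 626,000 L = 1.326 mg/L = 1.33 ppm.
Final FC: 1.4 + 1.33 = 2.73 ppm.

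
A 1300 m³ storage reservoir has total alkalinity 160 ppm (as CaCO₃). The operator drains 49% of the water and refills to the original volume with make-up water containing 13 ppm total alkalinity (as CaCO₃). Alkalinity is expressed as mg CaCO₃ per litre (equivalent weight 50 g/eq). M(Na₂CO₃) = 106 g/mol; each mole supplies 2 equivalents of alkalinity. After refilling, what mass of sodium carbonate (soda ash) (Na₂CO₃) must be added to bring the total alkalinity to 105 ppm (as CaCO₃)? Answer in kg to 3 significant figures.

23.5 kg

Volume: 1300 m³ = 1,300,000 L.
After draining 49% and refilling: 160 × 0.51 + 13 × 0.49 = 87.97 ppm.
Deficit to target: 105 − 87.97 = 17.03 mg/L.
As CaCO₃: 17.03 mg/L × 1,300,000 L = 22,140 g; ÷ 50 g/eq ÷ 2 = 221.4 mol Na₂CO₃.
Mass: 221.4 × 106 = 23,470 g.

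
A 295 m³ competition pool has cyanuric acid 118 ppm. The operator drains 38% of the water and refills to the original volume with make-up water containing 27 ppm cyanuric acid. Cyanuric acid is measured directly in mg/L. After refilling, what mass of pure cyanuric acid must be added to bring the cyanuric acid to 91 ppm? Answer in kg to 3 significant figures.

2.24 kg

Volume: 295 m³ = 295,000 L.
After draining 38% and refilling: 118 × 0.62 + 27 × 0.38 = 83.42 ppm.
Deficit to target: 91 − 83.42 = 7.58 mg/L.
Mass: 7.58 mg/L × 295,000 L = 2236 g cyanuric acid.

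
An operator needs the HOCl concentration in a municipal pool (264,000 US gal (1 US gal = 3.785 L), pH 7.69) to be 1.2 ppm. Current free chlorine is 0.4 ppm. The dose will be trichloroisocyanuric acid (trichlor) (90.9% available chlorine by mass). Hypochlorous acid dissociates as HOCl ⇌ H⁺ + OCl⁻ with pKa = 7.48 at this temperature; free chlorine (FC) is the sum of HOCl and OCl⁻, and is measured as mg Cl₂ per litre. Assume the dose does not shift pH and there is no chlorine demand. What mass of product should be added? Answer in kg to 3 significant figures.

3.02 kg

Volume: 264,000 US gal × 3.785 L/gal = 999,240 L.
[OCl⁻]/[HOCl] = 10^(pH − pKa) = 10^(7.69 − 7.48) = 1.622; fraction as HOCl = 1/(1 + 1.622) = 0.3814.
Free chlorine required for 1.2 ppm HOCl: 1.2 / 0.3814 = 3.146 ppm.
FC to add: 3.146 − 0.4 = 2.746 mg/L as Cl₂.
Cl₂ equivalent: 2.746 mg/L × 999,240 L = 2744 g.
Product at 90.9% available Cl: 2744 / 0.909 = 3019 g.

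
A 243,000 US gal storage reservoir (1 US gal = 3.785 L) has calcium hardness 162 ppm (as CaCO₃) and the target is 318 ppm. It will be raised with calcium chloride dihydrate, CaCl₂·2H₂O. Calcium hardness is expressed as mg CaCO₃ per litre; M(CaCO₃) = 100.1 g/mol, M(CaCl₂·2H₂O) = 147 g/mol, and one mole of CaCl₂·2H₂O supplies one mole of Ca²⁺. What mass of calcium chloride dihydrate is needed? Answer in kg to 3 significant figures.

211 kg

Volume: 243,000 US gal × 3.785 L/gal = 919,755 L.
Hardness to add: (318 − 162) = 156 mg/L as CaCO₃ × 919,755 L = 143,500 g as CaCO₃.
Moles of Ca²⁺ (1 mol Ca²⁺ ≡ 1 mol CaCO₃): 143,500 / 100.1 g/mol = 1433 mol.
Mass of CaCl₂·2H₂O: 1433 × 147 = 210,700 g.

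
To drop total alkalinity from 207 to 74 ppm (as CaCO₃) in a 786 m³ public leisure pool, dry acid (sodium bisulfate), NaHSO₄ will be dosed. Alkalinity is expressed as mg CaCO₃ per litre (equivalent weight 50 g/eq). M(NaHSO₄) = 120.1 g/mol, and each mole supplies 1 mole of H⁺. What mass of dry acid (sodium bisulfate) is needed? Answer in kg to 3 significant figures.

251 kg

Volume: 786 m³ = 786,000 L.
Alkalinity to neutralize: (207 − 74) = 133 mg/L as CaCO₃ × 786,000 L = 104,500 g as CaCO₃.
Equivalents of H⁺ required: 104,500 ÷ 50 g/eq = 2091 eq = 2091 mol NaHSO₄.
Mass of NaHSO₄: 2091 × 120.1 = 251,100 g.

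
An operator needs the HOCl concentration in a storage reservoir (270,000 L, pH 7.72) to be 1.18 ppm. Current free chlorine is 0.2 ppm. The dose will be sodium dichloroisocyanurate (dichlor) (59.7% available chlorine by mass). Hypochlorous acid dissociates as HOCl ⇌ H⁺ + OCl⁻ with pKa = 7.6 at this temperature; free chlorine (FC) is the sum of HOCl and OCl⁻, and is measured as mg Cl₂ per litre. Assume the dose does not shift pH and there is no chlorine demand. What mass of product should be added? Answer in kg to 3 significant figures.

1.15 kg

[OCl⁻]/[HOCl] = 10^(pH − pKa) = 10^(7.72 − 7.6) = 1.318; fraction as HOCl = 1/(1 + 1.318) = 0.4314.
Free chlorine required for 1.18 ppm HOCl: 1.18 / 0.4314 = 2.736 ppm.
FC to add: 2.736 − 0.2 = 2.536 mg/L as Cl₂.
Cl₂ equivalent: 2.536 mg/L × 270,000 L = 684.6 g.
Product at 59.7% available Cl: 684.6 / 0.597 = 1147 g.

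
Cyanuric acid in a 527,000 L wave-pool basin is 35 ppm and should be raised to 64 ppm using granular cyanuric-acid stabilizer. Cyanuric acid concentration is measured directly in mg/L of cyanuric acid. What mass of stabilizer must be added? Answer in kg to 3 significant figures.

CYA to add: (64 − 35) = 29 mg/L × 527,000 L = 15,280 g cyanuric acid.

15.3 kg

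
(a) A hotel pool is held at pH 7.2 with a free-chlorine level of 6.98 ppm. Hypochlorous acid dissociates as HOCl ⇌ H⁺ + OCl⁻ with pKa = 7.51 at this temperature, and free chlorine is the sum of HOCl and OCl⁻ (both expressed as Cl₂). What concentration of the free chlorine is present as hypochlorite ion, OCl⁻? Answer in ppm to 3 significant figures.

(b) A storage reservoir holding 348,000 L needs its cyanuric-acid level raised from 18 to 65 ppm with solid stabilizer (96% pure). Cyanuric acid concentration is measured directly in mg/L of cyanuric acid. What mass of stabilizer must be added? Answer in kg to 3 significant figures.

(a) [OCl⁻]/[HOCl] = 10^(pH − pKa) = 10^(7.2 − 7.51) = 10^-0.31 = 0.4898.
(a) Fraction as HOCl = 1 / (1 + 0.4898) = 0.6712.
(a) OCl⁻ = (1 − 0.6712) × 6.98 ppm = 2.295 ppm.

(b) CYA to add: (65 − 18) = 47 mg/L × 348,000 L = 16,360 g cyanuric acid.
(b) At 96% purity: 16,360 / 0.96 = 17,040 g product.

(a) 2.29 ppm; (b) 17.0 kg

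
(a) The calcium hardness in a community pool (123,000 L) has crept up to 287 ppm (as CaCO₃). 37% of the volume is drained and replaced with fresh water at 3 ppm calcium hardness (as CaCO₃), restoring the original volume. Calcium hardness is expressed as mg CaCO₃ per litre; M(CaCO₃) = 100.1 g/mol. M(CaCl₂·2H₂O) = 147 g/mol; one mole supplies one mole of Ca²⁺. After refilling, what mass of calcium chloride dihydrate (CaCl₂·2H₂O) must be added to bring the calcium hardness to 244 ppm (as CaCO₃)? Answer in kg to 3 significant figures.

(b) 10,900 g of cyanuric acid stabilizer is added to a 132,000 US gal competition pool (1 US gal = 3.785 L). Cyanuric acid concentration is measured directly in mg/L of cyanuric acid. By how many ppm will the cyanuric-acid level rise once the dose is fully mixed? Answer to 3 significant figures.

(a) 11.2 kg; (b) 21.8 ppm

(a) After draining 37% and refilling: 287 × 0.63 + 3 × 0.37 = 181.92 ppm.
(a) Deficit to target: 244 − 181.92 = 62.08 mg/L.
(a) As CaCO₃: 62.08 mg/L × 123,000 L = 7636 g; ÷ 100.1 = 76.28 mol Ca²⁺.
(a) Mass: 76.28 × 147 = 11,210 g.

(b) Volume: 132,000 US gal × 3.785 L/gal = 499,620 L.
(b) Rise: 10,900 g / 499,620 L × 1000 = 21.82 mg/L.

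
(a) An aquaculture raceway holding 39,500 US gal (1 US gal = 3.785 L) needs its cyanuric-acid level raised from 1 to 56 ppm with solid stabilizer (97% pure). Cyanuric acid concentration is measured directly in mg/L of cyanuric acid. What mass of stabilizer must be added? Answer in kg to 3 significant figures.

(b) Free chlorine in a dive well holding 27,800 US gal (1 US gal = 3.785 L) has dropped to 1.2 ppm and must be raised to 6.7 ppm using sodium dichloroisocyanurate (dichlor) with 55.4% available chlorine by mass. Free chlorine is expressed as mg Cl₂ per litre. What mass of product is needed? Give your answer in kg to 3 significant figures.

(a) Volume: 39,500 US gal × 3.785 L/gal = 149,508 L.
(a) CYA to add: (56 − 1) = 55 mg/L × 149,508 L = 8223 g cyanuric acid.
(a) At 97% purity: 8223 / 0.97 = 8477 g product.

(b) Volume: 27,800 US gal × 3.785 L/gal = 105,223 L.
(b) Chlorine deficit: 6.7 − 1.2 = 5.5 ppm = 5.5 mg/L as Cl₂.
(b) Cl₂ equivalent needed: 5.5 mg/L × 105,223 L = 578,700 mg = 578.7 g.
(b) Product at 55.4% available chlorine: 578.7 / 0.554 = 1045 g.

(a) 8.48 kg; (b) 1.04 kg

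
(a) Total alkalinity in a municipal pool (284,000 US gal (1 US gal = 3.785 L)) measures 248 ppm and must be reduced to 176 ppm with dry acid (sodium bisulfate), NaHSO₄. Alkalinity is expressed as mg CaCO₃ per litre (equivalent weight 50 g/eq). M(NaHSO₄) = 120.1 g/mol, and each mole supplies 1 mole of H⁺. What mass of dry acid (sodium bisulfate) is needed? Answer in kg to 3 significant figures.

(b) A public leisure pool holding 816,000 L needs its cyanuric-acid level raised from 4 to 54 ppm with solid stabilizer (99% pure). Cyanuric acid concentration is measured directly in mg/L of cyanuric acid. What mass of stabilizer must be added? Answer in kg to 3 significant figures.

(a) 186 kg; (b) 41.2 kg

(a) Volume: 284,000 US gal × 3.785 L/gal = 1,074,940 L.
(a) Alkalinity to neutralize: (248 − 176) = 72 mg/L as CaCO₃ × 1,074,940 L = 77,400 g as CaCO₃.
(a) Equivalents of H⁺ required: 77,400 ÷ 50 g/eq = 1548 eq = 1548 mol NaHSO₄.
(a) Mass of NaHSO₄: 1548 × 120.1 = 185,900 g.

(b) CYA to add: (54 − 4) = 50 mg/L × 816,000 L = 40,800 g cyanuric acid.
(b) At 99% purity: 40,800 / 0.99 = 41,210 g product.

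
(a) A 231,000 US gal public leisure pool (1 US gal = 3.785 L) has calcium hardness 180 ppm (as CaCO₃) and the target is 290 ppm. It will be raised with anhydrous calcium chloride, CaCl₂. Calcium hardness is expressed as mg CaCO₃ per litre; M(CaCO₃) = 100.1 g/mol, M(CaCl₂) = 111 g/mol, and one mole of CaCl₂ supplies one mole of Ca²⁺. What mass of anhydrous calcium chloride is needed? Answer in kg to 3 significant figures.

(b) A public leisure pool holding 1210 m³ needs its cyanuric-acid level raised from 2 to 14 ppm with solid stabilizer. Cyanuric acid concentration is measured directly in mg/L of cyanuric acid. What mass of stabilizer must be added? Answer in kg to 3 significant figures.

(a) Volume: 231,000 US gal × 3.785 L/gal = 874,335 L.
(a) Hardness to add: (290 − 180) = 110 mg/L as CaCO₃ × 874,335 L = 96,180 g as CaCO₃.
(a) Moles of Ca²⁺ (1 mol Ca²⁺ ≡ 1 mol CaCO₃): 96,180 / 100.1 g/mol = 960.8 mol.
(a) Mass of CaCl₂: 960.8 × 111 = 106,600 g.

(b) Volume: 1210 m³ = 1,210,000 L.
(b) CYA to add: (14 − 2) = 12 mg/L × 1,210,000 L = 14,520 g cyanuric acid.

(a) 107 kg; (b) 14.5 kg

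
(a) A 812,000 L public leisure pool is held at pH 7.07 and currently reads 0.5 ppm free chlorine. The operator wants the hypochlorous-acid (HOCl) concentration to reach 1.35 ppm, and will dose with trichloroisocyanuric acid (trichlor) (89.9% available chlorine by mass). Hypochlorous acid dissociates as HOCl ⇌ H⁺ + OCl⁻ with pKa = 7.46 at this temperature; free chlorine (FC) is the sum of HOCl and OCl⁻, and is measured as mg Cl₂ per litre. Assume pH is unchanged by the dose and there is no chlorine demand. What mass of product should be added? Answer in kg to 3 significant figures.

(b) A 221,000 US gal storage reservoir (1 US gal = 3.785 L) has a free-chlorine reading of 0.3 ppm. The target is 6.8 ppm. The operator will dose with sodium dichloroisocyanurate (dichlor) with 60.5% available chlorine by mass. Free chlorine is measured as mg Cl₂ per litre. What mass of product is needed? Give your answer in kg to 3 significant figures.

(a) [OCl⁻]/[HOCl] = 10^(pH − pKa) = 10^(7.07 − 7.46) = 0.4074; fraction as HOCl = 1/(1 + 0.4074) = 0.7105.
(a) Free chlorine required for 1.35 ppm HOCl: 1.35 / 0.7105 = 1.9 ppm.
(a) FC to add: 1.9 − 0.5 = 1.4 mg/L as Cl₂.
(a) Cl₂ equivalent: 1.4 mg/L × 812,000 L = 1137 g.
(a) Product at 89.9% available Cl: 1137 / 0.899 = 1264 g.

(b) Volume: 221,000 US gal × 3.785 L/gal = 836,485 L.
(b) Chlorine deficit: 6.8 − 0.3 = 6.5 ppm = 6.5 mg/L as Cl₂.
(b) Cl₂ equivalent needed: 6.5 mg/L × 836,485 L = 5,437,000 mg = 5437 g.
(b) Product at 60.5% available chlorine: 5437 / 0.605 = 8987 g.

(a) 1.26 kg; (b) 8.99 kg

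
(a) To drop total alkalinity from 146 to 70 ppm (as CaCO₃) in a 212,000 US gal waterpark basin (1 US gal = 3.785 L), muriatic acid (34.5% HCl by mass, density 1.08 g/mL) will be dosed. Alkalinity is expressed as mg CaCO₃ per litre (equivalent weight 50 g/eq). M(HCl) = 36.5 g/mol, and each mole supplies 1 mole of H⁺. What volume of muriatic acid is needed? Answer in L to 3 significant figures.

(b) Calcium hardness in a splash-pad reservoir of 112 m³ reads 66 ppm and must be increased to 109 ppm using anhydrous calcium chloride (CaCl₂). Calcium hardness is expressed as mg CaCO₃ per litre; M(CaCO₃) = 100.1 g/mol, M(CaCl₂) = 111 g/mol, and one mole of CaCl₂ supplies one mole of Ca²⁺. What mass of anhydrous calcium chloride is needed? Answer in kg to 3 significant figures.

(a) Volume: 212,000 US gal × 3.785 L/gal = 802,420 L.
(a) Alkalinity to neutralize: (146 − 70) = 76 mg/L as CaCO₃ × 802,420 L = 60,980 g as CaCO₃.
(a) Equivalents of H⁺ required: 60,980 ÷ 50 g/eq = 1220 eq = 1220 mol HCl.
(a) Mass of HCl: 1220 × 36.5 = 44,520 g.
(a) Mass of 34.5% solution: 44,520 / 0.345 = 129,000 g.
(a) Volume: 129,000 g ÷ 1.08 g/mL = 119,500 mL.

(b) Volume: 112 m³ = 112,000 L.
(b) Hardness to add: (109 − 66) = 43 mg/L as CaCO₃ × 112,000 L = 4816 g as CaCO₃.
(b) Moles of Ca²⁺ (1 mol Ca²⁺ ≡ 1 mol CaCO₃): 4816 / 100.1 g/mol = 48.11 mol.
(b) Mass of CaCl₂: 48.11 × 111 = 5340 g.

(a) 119 L; (b) 5.34 kg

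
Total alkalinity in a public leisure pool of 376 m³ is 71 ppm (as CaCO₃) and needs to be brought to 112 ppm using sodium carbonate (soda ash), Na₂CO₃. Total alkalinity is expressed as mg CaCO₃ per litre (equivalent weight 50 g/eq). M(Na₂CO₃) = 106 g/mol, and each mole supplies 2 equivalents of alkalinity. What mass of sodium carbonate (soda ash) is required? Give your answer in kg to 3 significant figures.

16.3 kg

Volume: 376 m³ = 376,000 L.
Alkalinity to add: (112 − 71) = 41 mg/L as CaCO₃ × 376,000 L = 15,420 g as CaCO₃.
Equivalents: 15,420 g ÷ 50 g/eq = 308.3 eq.
Each mole of Na₂CO₃ supplies 2 eq, so 308.3 / 2 = 154.2 mol.
Mass: 154.2 mol × 106 g/mol = 16,340 g.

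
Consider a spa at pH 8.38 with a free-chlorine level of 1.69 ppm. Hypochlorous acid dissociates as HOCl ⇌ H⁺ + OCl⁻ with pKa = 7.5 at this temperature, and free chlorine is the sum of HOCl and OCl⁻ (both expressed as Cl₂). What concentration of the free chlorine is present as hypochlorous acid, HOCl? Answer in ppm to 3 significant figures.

[OCl⁻]/[HOCl] = 10^(pH − pKa) = 10^(8.38 − 7.5) = 10^0.88 = 7.586.
Fraction as HOCl = 1 / (1 + 7.586) = 0.1165.
HOCl = 0.1165 × 1.69 ppm = 0.1968 ppm.

0.197 ppm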